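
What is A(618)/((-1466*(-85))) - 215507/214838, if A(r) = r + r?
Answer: -13294393751/13385481590 ≈ -0.99319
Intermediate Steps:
A(r) = 2*r
A(618)/((-1466*(-85))) - 215507/214838 = (2*618)/((-1466*(-85))) - 215507/214838 = 1236/124610 - 215507*1/214838 = 1236*(1/124610) - 215507/214838 = 618/62305 - 215507/214838 = -13294393751/13385481590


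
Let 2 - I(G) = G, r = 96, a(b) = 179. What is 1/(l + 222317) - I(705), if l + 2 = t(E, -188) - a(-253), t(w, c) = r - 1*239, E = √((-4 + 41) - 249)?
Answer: 156061080/221993 ≈ 703.00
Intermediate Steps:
I(G) = 2 - G
E = 2*I*√53 (E = √(37 - 249) = √(-212) = 2*I*√53 ≈ 14.56*I)
t(w, c) = -143 (t(w, c) = 96 - 1*239 = 96 - 239 = -143)
l = -324 (l = -2 + (-143 - 1*179) = -2 + (-143 - 179) = -2 - 322 = -324)
1/(l + 222317) - I(705) = 1/(-324 + 222317) - (2 - 1*705) = 1/221993 - (2 - 705) = 1/221993 - 1*(-703) = 1/221993 + 703 = 156061080/221993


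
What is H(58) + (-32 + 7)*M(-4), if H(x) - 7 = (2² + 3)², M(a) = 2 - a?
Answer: -94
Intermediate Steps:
H(x) = 56 (H(x) = 7 + (2² + 3)² = 7 + (4 + 3)² = 7 + 7² = 7 + 49 = 56)
H(58) + (-32 + 7)*M(-4) = 56 + (-32 + 7)*(2 - 1*(-4)) = 56 - 25*(2 + 4) = 56 - 25*6 = 56 - 150 = -94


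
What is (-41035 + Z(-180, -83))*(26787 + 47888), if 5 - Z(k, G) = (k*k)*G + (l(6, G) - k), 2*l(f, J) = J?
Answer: 395483504525/2 ≈ 1.9774e+11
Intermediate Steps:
l(f, J) = J/2
Z(k, G) = 5 + k - G/2 - G*k² (Z(k, G) = 5 - ((k*k)*G + (G/2 - k)) = 5 - (k²*G + (G/2 - k)) = 5 - (G*k² + (G/2 - k)) = 5 - (G/2 - k + G*k²) = 5 + (k - G/2 - G*k²) = 5 + k - G/2 - G*k²)
(-41035 + Z(-180, -83))*(26787 + 47888) = (-41035 + (5 - 180 - ½*(-83) - 1*(-83)*(-180)²))*(26787 + 47888) = (-41035 + (5 - 180 + 83/2 - 1*(-83)*32400))*74675 = (-41035 + (5 - 180 + 83/2 + 2689200))*74675 = (-41035 + 5378133/2)*74675 = (5296063/2)*74675 = 395483504525/2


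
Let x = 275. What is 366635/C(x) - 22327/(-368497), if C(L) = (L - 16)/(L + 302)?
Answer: 77954954695008/95440723 ≈ 8.1679e+5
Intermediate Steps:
C(L) = (-16 + L)/(302 + L)
366635/C(x) - 22327/(-368497) = 366635/(((-16 + 275)/(302 + 275))) - 22327/(-368497) = 366635/((259/577)) - 22327*(-1/368497) = 366635/(((1/577)*259)) + 22327/368497 = 366635/(259/577) + 22327/368497 = 366635*(577/259) + 22327/368497 = 211548395/259 + 22327/368497 = 77954954695008/95440723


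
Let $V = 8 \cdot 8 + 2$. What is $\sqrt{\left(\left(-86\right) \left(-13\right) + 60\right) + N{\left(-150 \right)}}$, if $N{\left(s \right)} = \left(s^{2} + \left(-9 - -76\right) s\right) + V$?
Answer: $\sqrt{13694} \approx 117.02$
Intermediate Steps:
$V = 66$ ($V = 64 + 2 = 66$)
$N{\left(s \right)} = 66 + s^{2} + 67 s$ ($N{\left(s \right)} = \left(s^{2} + \left(-9 - -76\right) s\right) + 66 = \left(s^{2} + \left(-9 + 76\right) s\right) + 66 = \left(s^{2} + 67 s\right) + 66 = 66 + s^{2} + 67 s$)
$\sqrt{\left(\left(-86\right) \left(-13\right) + 60\right) + N{\left(-150 \right)}} = \sqrt{\left(\left(-86\right) \left(-13\right) + 60\right) + \left(66 + \left(-150\right)^{2} + 67 \left(-150\right)\right)} = \sqrt{\left(1118 + 60\right) + \left(66 + 22500 - 10050\right)} = \sqrt{1178 + 12516} = \sqrt{13694}$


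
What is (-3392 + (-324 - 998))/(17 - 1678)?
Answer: 4714/1661 ≈ 2.8381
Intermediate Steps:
(-3392 + (-324 - 998))/(17 - 1678) = (-3392 - 1322)/(-1661) = -4714*(-1/1661) = 4714/1661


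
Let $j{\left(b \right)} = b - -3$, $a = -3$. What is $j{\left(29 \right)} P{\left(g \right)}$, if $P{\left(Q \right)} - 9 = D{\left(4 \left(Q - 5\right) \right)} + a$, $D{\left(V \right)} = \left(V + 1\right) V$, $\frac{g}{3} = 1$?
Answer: $1984$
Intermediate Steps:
$g = 3$ ($g = 3 \cdot 1 = 3$)
$D{\left(V \right)} = V \left(1 + V\right)$ ($D{\left(V \right)} = \left(1 + V\right) V = V \left(1 + V\right)$)
$P{\left(Q \right)} = 6 + \left(-20 + 4 Q\right) \left(-19 + 4 Q\right)$ ($P{\left(Q \right)} = 9 + \left(4 \left(Q - 5\right) \left(1 + 4 \left(Q - 5\right)\right) - 3\right) = 9 + \left(4 \left(-5 + Q\right) \left(1 + 4 \left(-5 + Q\right)\right) - 3\right) = 9 + \left(\left(-20 + 4 Q\right) \left(1 + \left(-20 + 4 Q\right)\right) - 3\right) = 9 + \left(\left(-20 + 4 Q\right) \left(-19 + 4 Q\right) - 3\right) = 9 + \left(-3 + \left(-20 + 4 Q\right) \left(-19 + 4 Q\right)\right) = 6 + \left(-20 + 4 Q\right) \left(-19 + 4 Q\right)$)
$j{\left(b \right)} = 3 + b$ ($j{\left(b \right)} = b + 3 = 3 + b$)
$j{\left(29 \right)} P{\left(g \right)} = \left(3 + 29\right) \left(386 - 468 + 16 \cdot 3^{2}\right) = 32 \left(386 - 468 + 16 \cdot 9\right) = 32 \left(386 - 468 + 144\right) = 32 \cdot 62 = 1984$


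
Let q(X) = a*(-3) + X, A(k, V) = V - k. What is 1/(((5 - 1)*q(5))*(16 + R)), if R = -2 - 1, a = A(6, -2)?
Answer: 1/1508 ≈ 0.00066313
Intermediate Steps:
a = -8 (a = -2 - 1*6 = -2 - 6 = -8)
q(X) = 24 + X (q(X) = -8*(-3) + X = 24 + X)
R = -3
1/(((5 - 1)*q(5))*(16 + R)) = 1/(((5 - 1)*(24 + 5))*(16 - 3)) = 1/((4*29)*13) = 1/(116*13) = 1/1508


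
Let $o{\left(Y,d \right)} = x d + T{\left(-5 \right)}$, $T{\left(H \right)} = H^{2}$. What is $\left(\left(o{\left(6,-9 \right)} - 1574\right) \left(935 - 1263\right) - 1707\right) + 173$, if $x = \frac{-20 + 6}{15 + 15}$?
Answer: $\frac{2525802}{5} \approx 5.0516 \cdot 10^{5}$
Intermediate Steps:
$x = - \frac{7}{15}$ ($x = - \frac{14}{30} = \left(-14\right) \frac{1}{30} = - \frac{7}{15} \approx -0.46667$)
$o{\left(Y,d \right)} = 25 - \frac{7 d}{15}$ ($o{\left(Y,d \right)} = - \frac{7 d}{15} + \left(-5\right)^{2} = - \frac{7 d}{15} + 25 = 25 - \frac{7 d}{15}$)
$\left(\left(o{\left(6,-9 \right)} - 1574\right) \left(935 - 1263\right) - 1707\right) + 173 = \left(\left(\left(25 - - \frac{21}{5}\right) - 1574\right) \left(935 - 1263\right) - 1707\right) + 173 = \left(\left(\left(25 + \frac{21}{5}\right) - 1574\right) \left(-328\right) - 1707\right) + 173 = \left(\left(\frac{146}{5} - 1574\right) \left(-328\right) - 1707\right) + 173 = \left(\left(- \frac{7724}{5}\right) \left(-328\right) - 1707\right) + 173 = \left(\frac{2533472}{5} - 1707\right) + 173 = \frac{2524937}{5} + 173 = \frac{2525802}{5}$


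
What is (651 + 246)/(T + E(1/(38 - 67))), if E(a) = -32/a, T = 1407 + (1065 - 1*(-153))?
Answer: 897/3553 ≈ 0.25246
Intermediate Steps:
T = 2625 (T = 1407 + (1065 + 153) = 1407 + 1218 = 2625)
(651 + 246)/(T + E(1/(38 - 67))) = (651 + 246)/(2625 - 32/(1/(38 - 67))) = 897/(2625 - 32/(1/(-29))) = 897/(2625 - 32/(-1/29)) = 897/(2625 - 32*(-29)) = 897/(2625 + 928) = 897/3553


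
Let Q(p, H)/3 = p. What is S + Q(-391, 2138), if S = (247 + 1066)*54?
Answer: 69729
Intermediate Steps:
Q(p, H) = 3*p
S = 70902 (S = 1313*54 = 70902)
S + Q(-391, 2138) = 70902 + 3*(-391) = 70902 - 1173 = 69729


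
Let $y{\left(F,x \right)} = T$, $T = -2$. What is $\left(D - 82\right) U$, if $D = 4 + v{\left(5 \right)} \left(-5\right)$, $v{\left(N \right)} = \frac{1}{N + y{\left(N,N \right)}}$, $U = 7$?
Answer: $- \frac{1673}{3} \approx -557.67$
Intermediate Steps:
$y{\left(F,x \right)} = -2$
$v{\left(N \right)} = \frac{1}{-2 + N}$ ($v{\left(N \right)} = \frac{1}{N - 2} = \frac{1}{-2 + N}$)
$D = \frac{7}{3}$ ($D = 4 + \frac{1}{-2 + 5} \left(-5\right) = 4 + \frac{1}{3} \left(-5\right) = 4 - \frac{5}{3} = \frac{7}{3} \approx 2.3333$)
$\left(D - 82\right) U = \left(\frac{7}{3} - 82\right) 7 = \left(- \frac{239}{3}\right) 7 = - \frac{1673}{3}$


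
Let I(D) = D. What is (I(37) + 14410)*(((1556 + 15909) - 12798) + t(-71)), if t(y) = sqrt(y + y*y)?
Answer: 67424149 + 14447*sqrt(4970) ≈ 6.8443e+7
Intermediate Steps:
t(y) = sqrt(y + y**2)
(I(37) + 14410)*(((1556 + 15909) - 12798) + t(-71)) = (37 + 14410)*(((1556 + 15909) - 12798) + sqrt(-71*(1 - 71))) = 14447*((17465 - 12798) + sqrt(-71*(-70))) = 14447*(4667 + sqrt(4970)) = 67424149 + 14447*sqrt(4970)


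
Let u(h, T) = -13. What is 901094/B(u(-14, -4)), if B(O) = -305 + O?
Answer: -450547/159 ≈ -2833.6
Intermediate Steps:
901094/B(u(-14, -4)) = 901094/(-305 - 13) = 901094/(-318) = 901094*(-1/318) = -450547/159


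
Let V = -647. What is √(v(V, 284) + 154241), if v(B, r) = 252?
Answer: √154493 ≈ 393.06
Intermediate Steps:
√(v(V, 284) + 154241) = √(252 + 154241) = √154493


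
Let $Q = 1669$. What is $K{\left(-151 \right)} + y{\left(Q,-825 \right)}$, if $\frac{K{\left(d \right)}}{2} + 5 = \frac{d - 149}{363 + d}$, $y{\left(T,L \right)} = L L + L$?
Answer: $\frac{36028720}{53} \approx 6.7979 \cdot 10^{5}$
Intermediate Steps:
$y{\left(T,L \right)} = L + L^{2}$ ($y{\left(T,L \right)} = L^{2} + L = L + L^{2}$)
$K{\left(d \right)} = -10 + \frac{2 \left(-149 + d\right)}{363 + d}$ ($K{\left(d \right)} = -10 + 2 \frac{d - 149}{363 + d} = -10 + 2 \frac{-149 + d}{363 + d} = -10 + \frac{2 \left(-149 + d\right)}{363 + d}$)
$K{\left(-151 \right)} + y{\left(Q,-825 \right)} = \frac{8 \left(-491 - -151\right)}{363 - 151} - 825 \left(1 - 825\right) = \frac{8 \left(-491 + 151\right)}{212} - -679800 = 8 \cdot \frac{1}{212} \left(-340\right) + 679800 = - \frac{680}{53} + 679800 = \frac{36028720}{53}$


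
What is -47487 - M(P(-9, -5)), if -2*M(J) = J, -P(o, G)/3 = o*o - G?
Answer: -47616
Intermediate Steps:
P(o, G) = -3*o**2 + 3*G (P(o, G) = -3*(o*o - G) = -3*(o**2 - G) = -3*o**2 + 3*G)
M(J) = -J/2
-47487 - M(P(-9, -5)) = -47487 - (-1)*(-3*(-9)**2 + 3*(-5))/2 = -47487 - (-1)*(-3*81 - 15)/2 = -47487 - (-1)*(-243 - 15)/2 = -47487 - (-1)*(-258)/2 = -47487 - 1*129 = -47487 - 129 = -47616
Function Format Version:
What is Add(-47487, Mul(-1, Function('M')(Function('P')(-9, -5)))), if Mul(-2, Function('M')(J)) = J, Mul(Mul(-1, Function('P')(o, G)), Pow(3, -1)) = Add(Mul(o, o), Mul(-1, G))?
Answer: -47616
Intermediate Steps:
Function('P')(o, G) = Add(Mul(-3, Pow(o, 2)), Mul(3, G)) (Function('P')(o, G) = Mul(-3, Add(Mul(o, o), Mul(-1, G))) = Mul(-3, Add(Pow(o, 2), Mul(-1, G))) = Add(Mul(-3, Pow(o, 2)), Mul(3, G)))
Function('M')(J) = Mul(Rational(-1, 2), J)
Add(-47487, Mul(-1, Function('M')(Function('P')(-9, -5)))) = Add(-47487, Mul(-1, Mul(Rational(-1, 2), Add(Mul(-3, Pow(-9, 2)), Mul(3, -5))))) = Add(-47487, Mul(-1, Mul(Rational(-1, 2), Add(Mul(-3, 81), -15)))) = Add(-47487, Mul(-1, Mul(Rational(-1, 2), Add(-243, -15)))) = Add(-47487, Mul(-1, Mul(Rational(-1, 2), -258))) = Add(-47487, Mul(-1, 129)) = Add(-47487, -129) = -47616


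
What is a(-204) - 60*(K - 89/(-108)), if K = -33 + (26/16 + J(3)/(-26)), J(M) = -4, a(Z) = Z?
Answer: 379039/234 ≈ 1619.8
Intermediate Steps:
K = -3247/104 (K = -33 + (26/16 - 4/(-26)) = -33 + (26*(1/16) - 4*(-1/26)) = -33 + (13/8 + 2/13) = -33 + 185/104 = -3247/104 ≈ -31.221)
a(-204) - 60*(K - 89/(-108)) = -204 - 60*(-3247/104 - 89/(-108)) = -204 - 60*(-3247/104 - 89*(-1/108)) = -204 - 60*(-3247/104 + 89/108) = -204 - 60*(-85355)/2808 = -204 - 1*(-426775/234) = -204 + 426775/234 = 379039/234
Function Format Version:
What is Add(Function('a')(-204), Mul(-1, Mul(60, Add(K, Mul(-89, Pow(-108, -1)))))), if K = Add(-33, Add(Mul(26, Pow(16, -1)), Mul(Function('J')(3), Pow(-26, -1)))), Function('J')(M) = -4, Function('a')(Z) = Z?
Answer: Rational(379039, 234) ≈ 1619.8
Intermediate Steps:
K = Rational(-3247, 104) (K = Add(-33, Add(Mul(26, Pow(16, -1)), Mul(-4, Pow(-26, -1)))) = Add(-33, Add(Mul(26, Rational(1, 16)), Mul(-4, Rational(-1, 26)))) = Add(-33, Add(Rational(13, 8), Rational(2, 13))) = Add(-33, Rational(185, 104)) = Rational(-3247, 104) ≈ -31.221)
Add(Function('a')(-204), Mul(-1, Mul(60, Add(K, Mul(-89, Pow(-108, -1)))))) = Add(-204, Mul(-1, Mul(60, Add(Rational(-3247, 104), Mul(-89, Pow(-108, -1)))))) = Add(-204, Mul(-1, Mul(60, Add(Rational(-3247, 104), Mul(-89, Rational(-1, 108)))))) = Add(-204, Mul(-1, Mul(60, Add(Rational(-3247, 104), Rational(89, 108))))) = Add(-204, Mul(-1, Mul(60, Rational(-85355, 2808)))) = Add(-204, Mul(-1, Rational(-426775, 234))) = Add(-204, Rational(426775, 234)) = Rational(379039, 234)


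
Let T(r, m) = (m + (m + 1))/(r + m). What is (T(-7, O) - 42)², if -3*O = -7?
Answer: 366025/196 ≈ 1867.5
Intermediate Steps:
O = 7/3 (O = -⅓*(-7) = 7/3 ≈ 2.3333)
T(r, m) = (1 + 2*m)/(m + r) (T(r, m) = (m + (1 + m))/(m + r) = (1 + 2*m)/(m + r))
(T(-7, O) - 42)² = ((1 + 2*(7/3))/(7/3 - 7) - 42)² = ((1 + 14/3)/(-14/3) - 42)² = (-3/14*17/3 - 42)² = (-17/14 - 42)² = (-605/14)² = 366025/196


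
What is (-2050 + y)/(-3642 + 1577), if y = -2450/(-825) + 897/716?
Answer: 48337631/48791820 ≈ 0.99069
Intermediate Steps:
y = 99769/23628 (y = -2450*(-1/825) + 897*(1/716) = 98/33 + 897/716 = 99769/23628 ≈ 4.2225)
(-2050 + y)/(-3642 + 1577) = (-2050 + 99769/23628)/(-3642 + 1577) = -48337631/23628/(-2065) = -48337631/23628*(-1/2065) = 48337631/48791820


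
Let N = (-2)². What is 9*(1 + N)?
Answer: 45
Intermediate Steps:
N = 4
9*(1 + N) = 9*(1 + 4) = 9*5 = 45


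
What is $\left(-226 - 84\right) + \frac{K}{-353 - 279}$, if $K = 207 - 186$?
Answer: $- \frac{195941}{632} \approx -310.03$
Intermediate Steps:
$K = 21$ ($K = 207 - 186 = 21$)
$\left(-226 - 84\right) + \frac{K}{-353 - 279} = \left(-226 - 84\right) + \frac{21}{-353 - 279} = -310 + \frac{21}{-632} = -310 + 21 \left(- \frac{1}{632}\right) = -310 - \frac{21}{632} = - \frac{195941}{632}$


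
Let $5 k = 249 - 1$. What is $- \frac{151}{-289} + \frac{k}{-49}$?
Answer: $- \frac{34677}{70805} \approx -0.48975$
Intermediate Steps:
$k = \frac{248}{5}$ ($k = \frac{249 - 1}{5} = \frac{1}{5} \cdot 248 = \frac{248}{5} \approx 49.6$)
$- \frac{151}{-289} + \frac{k}{-49} = - \frac{151}{-289} + \frac{248}{5 \left(-49\right)} = \left(-151\right) \left(- \frac{1}{289}\right) + \frac{248}{5} \left(- \frac{1}{49}\right) = \frac{151}{289} - \frac{248}{245} = - \frac{34677}{70805}$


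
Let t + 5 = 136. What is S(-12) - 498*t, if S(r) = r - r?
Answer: -65238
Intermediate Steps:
t = 131 (t = -5 + 136 = 131)
S(r) = 0
S(-12) - 498*t = 0 - 498*131 = 0 - 65238 = -65238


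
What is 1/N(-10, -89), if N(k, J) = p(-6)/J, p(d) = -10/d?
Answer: -267/5 ≈ -53.400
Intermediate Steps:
N(k, J) = 5/(3*J) (N(k, J) = (-10/(-6))/J = (-10*(-⅙))/J = 5/(3*J))
1/N(-10, -89) = 1/((5/3)/(-89)) = 1/((5/3)*(-1/89)) = 1/(-5/267) = -267/5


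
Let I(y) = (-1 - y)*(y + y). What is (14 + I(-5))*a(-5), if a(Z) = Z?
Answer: 130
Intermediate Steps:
I(y) = 2*y*(-1 - y) (I(y) = (-1 - y)*(2*y) = 2*y*(-1 - y))
(14 + I(-5))*a(-5) = (14 - 2*(-5)*(1 - 5))*(-5) = (14 - 2*(-5)*(-4))*(-5) = (14 - 40)*(-5) = -26*(-5) = 130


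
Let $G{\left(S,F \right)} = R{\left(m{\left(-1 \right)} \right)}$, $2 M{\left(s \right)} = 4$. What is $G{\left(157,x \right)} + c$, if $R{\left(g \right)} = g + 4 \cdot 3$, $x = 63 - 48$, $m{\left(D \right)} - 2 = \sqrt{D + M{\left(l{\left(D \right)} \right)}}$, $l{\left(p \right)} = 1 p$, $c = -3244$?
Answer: $-3229$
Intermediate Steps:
$l{\left(p \right)} = p$
$M{\left(s \right)} = 2$ ($M{\left(s \right)} = \frac{1}{2} \cdot 4 = 2$)
$m{\left(D \right)} = 2 + \sqrt{2 + D}$ ($m{\left(D \right)} = 2 + \sqrt{D + 2} = 2 + \sqrt{2 + D}$)
$x = 15$ ($x = 63 - 48 = 15$)
$R{\left(g \right)} = 12 + g$ ($R{\left(g \right)} = g + 12 = 12 + g$)
$G{\left(S,F \right)} = 15$ ($G{\left(S,F \right)} = 12 + \left(2 + \sqrt{2 - 1}\right) = 12 + \left(2 + \sqrt{1}\right) = 12 + \left(2 + 1\right) = 12 + 3 = 15$)
$G{\left(157,x \right)} + c = 15 - 3244 = -3229$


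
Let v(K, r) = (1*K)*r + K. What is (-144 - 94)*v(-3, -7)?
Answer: -4284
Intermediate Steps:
v(K, r) = K + K*r (v(K, r) = K*r + K = K + K*r)
(-144 - 94)*v(-3, -7) = (-144 - 94)*(-3*(1 - 7)) = -(-714)*(-6) = -238*18 = -4284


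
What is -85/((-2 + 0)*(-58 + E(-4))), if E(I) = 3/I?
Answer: -34/47 ≈ -0.72340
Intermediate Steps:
-85/((-2 + 0)*(-58 + E(-4))) = -85/((-2 + 0)*(-58 + 3/(-4))) = -85/((-2)*(-58 + 3*(-1/4))) = -(-85)/(2*(-58 - 3/4)) = -(-85)/(2*(-235/4)) = -(-85)*(-4)/(2*235) = -85*2/235 = -34/47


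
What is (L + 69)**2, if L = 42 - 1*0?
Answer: 12321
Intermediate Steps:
L = 42 (L = 42 + 0 = 42)
(L + 69)**2 = (42 + 69)**2 = 111**2 = 12321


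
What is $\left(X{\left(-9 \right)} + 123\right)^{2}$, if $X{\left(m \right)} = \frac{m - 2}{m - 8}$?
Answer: $\frac{4418404}{289} \approx 15289.0$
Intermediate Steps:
$X{\left(m \right)} = \frac{-2 + m}{-8 + m}$
$\left(X{\left(-9 \right)} + 123\right)^{2} = \left(\frac{-2 - 9}{-8 - 9} + 123\right)^{2} = \left(\frac{1}{-17} \left(-11\right) + 123\right)^{2} = \left(\left(- \frac{1}{17}\right) \left(-11\right) + 123\right)^{2} = \left(\frac{11}{17} + 123\right)^{2} = \left(\frac{2102}{17}\right)^{2} = \frac{4418404}{289}$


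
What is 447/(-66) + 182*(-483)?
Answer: -1934081/22 ≈ -87913.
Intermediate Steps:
447/(-66) + 182*(-483) = 447*(-1/66) - 87906 = -149/22 - 87906 = -1934081/22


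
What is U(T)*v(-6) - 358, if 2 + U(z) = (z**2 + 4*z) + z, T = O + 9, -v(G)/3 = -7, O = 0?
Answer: 2246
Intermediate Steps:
v(G) = 21 (v(G) = -3*(-7) = 21)
T = 9 (T = 0 + 9 = 9)
U(z) = -2 + z**2 + 5*z (U(z) = -2 + ((z**2 + 4*z) + z) = -2 + (z**2 + 5*z) = -2 + z**2 + 5*z)
U(T)*v(-6) - 358 = (-2 + 9**2 + 5*9)*21 - 358 = (-2 + 81 + 45)*21 - 358 = 124*21 - 358 = 2604 - 358 = 2246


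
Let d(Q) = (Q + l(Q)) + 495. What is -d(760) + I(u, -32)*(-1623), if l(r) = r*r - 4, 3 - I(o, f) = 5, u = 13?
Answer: -575605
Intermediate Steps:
I(o, f) = -2 (I(o, f) = 3 - 1*5 = 3 - 5 = -2)
l(r) = -4 + r² (l(r) = r² - 4 = -4 + r²)
d(Q) = 491 + Q + Q² (d(Q) = (Q + (-4 + Q²)) + 495 = (-4 + Q + Q²) + 495 = 491 + Q + Q²)
-d(760) + I(u, -32)*(-1623) = -(491 + 760 + 760²) - 2*(-1623) = -(491 + 760 + 577600) + 3246 = -1*578851 + 3246 = -578851 + 3246 = -575605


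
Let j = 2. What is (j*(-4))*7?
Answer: -56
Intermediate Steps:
(j*(-4))*7 = (2*(-4))*7 = -8*7 = -56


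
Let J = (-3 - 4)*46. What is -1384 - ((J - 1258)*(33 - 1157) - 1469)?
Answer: -1775835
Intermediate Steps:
J = -322 (J = -7*46 = -322)
-1384 - ((J - 1258)*(33 - 1157) - 1469) = -1384 - ((-322 - 1258)*(33 - 1157) - 1469) = -1384 - (-1580*(-1124) - 1469) = -1384 - (1775920 - 1469) = -1384 - 1*1774451 = -1384 - 1774451 = -1775835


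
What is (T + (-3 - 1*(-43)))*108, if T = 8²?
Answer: 11232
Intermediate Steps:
T = 64
(T + (-3 - 1*(-43)))*108 = (64 + (-3 - 1*(-43)))*108 = (64 + (-3 + 43))*108 = (64 + 40)*108 = 104*108 = 11232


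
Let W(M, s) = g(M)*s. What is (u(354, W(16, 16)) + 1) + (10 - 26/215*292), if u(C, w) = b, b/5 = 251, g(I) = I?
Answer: 264598/215 ≈ 1230.7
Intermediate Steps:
b = 1255 (b = 5*251 = 1255)
W(M, s) = M*s
u(C, w) = 1255
(u(354, W(16, 16)) + 1) + (10 - 26/215*292) = (1255 + 1) + (10 - 26/215*292) = 1256 + (10 - 26*1/215*292) = 1256 + (10 - 26/215*292) = 1256 + (10 - 7592/215) = 1256 - 5442/215 = 264598/215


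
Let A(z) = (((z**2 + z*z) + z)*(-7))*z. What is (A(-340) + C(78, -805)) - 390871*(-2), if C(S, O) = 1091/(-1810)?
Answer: 995913659929/1810 ≈ 5.5023e+8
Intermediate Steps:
C(S, O) = -1091/1810 (C(S, O) = 1091*(-1/1810) = -1091/1810)
A(z) = z*(-14*z**2 - 7*z) (A(z) = (((z**2 + z**2) + z)*(-7))*z = ((2*z**2 + z)*(-7))*z = ((z + 2*z**2)*(-7))*z = (-14*z**2 - 7*z)*z = z*(-14*z**2 - 7*z))
(A(-340) + C(78, -805)) - 390871*(-2) = ((-340)**2*(-7 - 14*(-340)) - 1091/1810) - 390871*(-2) = (115600*(-7 + 4760) - 1091/1810) + 781742 = (115600*4753 - 1091/1810) + 781742 = (549446800 - 1091/1810) + 781742 = 994498706909/1810 + 781742 = 995913659929/1810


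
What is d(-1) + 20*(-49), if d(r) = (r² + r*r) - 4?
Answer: -982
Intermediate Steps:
d(r) = -4 + 2*r² (d(r) = (r² + r²) - 4 = 2*r² - 4 = -4 + 2*r²)
d(-1) + 20*(-49) = (-4 + 2*(-1)²) + 20*(-49) = (-4 + 2*1) - 980 = (-4 + 2) - 980 = -2 - 980 = -982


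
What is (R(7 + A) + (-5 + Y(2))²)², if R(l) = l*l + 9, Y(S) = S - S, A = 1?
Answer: 9604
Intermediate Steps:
Y(S) = 0
R(l) = 9 + l² (R(l) = l² + 9 = 9 + l²)
(R(7 + A) + (-5 + Y(2))²)² = ((9 + (7 + 1)²) + (-5 + 0)²)² = ((9 + 8²) + (-5)²)² = ((9 + 64) + 25)² = (73 + 25)² = 98² = 9604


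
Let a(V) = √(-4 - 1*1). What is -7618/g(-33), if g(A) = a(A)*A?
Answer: -7618*I*√5/165 ≈ -103.24*I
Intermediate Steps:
a(V) = I*√5 (a(V) = √(-4 - 1) = √(-5) = I*√5)
g(A) = I*A*√5 (g(A) = (I*√5)*A = I*A*√5)
-7618/g(-33) = -7618*I*√5/165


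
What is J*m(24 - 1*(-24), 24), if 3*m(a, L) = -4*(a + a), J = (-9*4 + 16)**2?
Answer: -51200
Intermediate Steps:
J = 400 (J = (-36 + 16)**2 = (-20)**2 = 400)
m(a, L) = -8*a/3 (m(a, L) = (-4*(a + a))/3 = (-8*a)/3 = -8*a/3)
J*m(24 - 1*(-24), 24) = 400*(-8*(24 - 1*(-24))/3) = 400*(-8*(24 + 24)/3) = 400*(-8/3*48) = 400*(-128) = -51200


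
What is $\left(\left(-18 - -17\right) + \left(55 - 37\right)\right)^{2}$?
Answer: $289$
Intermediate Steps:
$\left(\left(-18 - -17\right) + \left(55 - 37\right)\right)^{2} = \left(\left(-18 + 17\right) + \left(55 - 37\right)\right)^{2} = \left(-1 + 18\right)^{2} = 17^{2} = 289$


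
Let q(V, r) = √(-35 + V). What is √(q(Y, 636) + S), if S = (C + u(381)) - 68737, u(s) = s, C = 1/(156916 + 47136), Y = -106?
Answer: √(-711538430381643 + 10409304676*I*√141)/102026 ≈ 0.022709 + 261.45*I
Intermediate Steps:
C = 1/204052 ≈ 4.9007e-6
S = -13948178511/204052 (S = (1/204052 + 381) - 68737 = 77743813/204052 - 68737 = -13948178511/204052 ≈ -68356.)
√(q(Y, 636) + S) = √(√(-35 - 106) - 13948178511/204052) = √(√(-141) - 13948178511/204052) = √(I*√141 - 13948178511/204052) = √(-13948178511/204052 + I*√141)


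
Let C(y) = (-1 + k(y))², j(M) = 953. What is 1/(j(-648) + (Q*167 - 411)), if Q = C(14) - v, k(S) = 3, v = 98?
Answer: -1/15156 ≈ -6.5980e-5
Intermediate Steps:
C(y) = 4 (C(y) = (-1 + 3)² = 2² = 4)
Q = -94 (Q = 4 - 1*98 = 4 - 98 = -94)
1/(j(-648) + (Q*167 - 411)) = 1/(953 + (-94*167 - 411)) = 1/(953 + (-15698 - 411)) = 1/(953 - 16109) = 1/(-15156) = -1/15156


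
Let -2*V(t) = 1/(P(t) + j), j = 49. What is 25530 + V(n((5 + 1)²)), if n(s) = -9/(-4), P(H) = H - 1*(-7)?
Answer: 5948488/233 ≈ 25530.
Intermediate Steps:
P(H) = 7 + H (P(H) = H + 7 = 7 + H)
n(s) = 9/4 (n(s) = -9*(-¼) = 9/4)
V(t) = -1/(2*(56 + t)) (V(t) = -1/(2*((7 + t) + 49)) = -1/(2*(56 + t)))
25530 + V(n((5 + 1)²)) = 25530 - 1/(112 + 2*(9/4)) = 25530 - 1/(112 + 9/2) = 25530 - 1/233/2 = 25530 - 1*2/233 = 25530 - 2/233 = 5948488/233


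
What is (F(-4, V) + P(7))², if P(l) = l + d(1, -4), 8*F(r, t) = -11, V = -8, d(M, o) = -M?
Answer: 1369/64 ≈ 21.391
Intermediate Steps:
F(r, t) = -11/8 (F(r, t) = (⅛)*(-11) = -11/8)
P(l) = -1 + l (P(l) = l - 1*1 = l - 1 = -1 + l)
(F(-4, V) + P(7))² = (-11/8 + (-1 + 7))² = (-11/8 + 6)² = (37/8)² = 1369/64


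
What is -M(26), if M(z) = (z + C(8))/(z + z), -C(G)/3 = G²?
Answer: 83/26 ≈ 3.1923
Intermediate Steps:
C(G) = -3*G²
M(z) = (-192 + z)/(2*z) (M(z) = (z - 3*8²)/(z + z) = (z - 3*64)/((2*z)) = (z - 192)*(1/(2*z)) = (-192 + z)*(1/(2*z)) = (-192 + z)/(2*z))
-M(26) = -(-192 + 26)/(2*26) = -(-166)/(2*26) = -1*(-83/26) = 83/26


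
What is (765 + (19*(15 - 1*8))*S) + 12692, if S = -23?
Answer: 10398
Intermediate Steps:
(765 + (19*(15 - 1*8))*S) + 12692 = (765 + (19*(15 - 1*8))*(-23)) + 12692 = (765 + (19*(15 - 8))*(-23)) + 12692 = (765 + (19*7)*(-23)) + 12692 = (765 + 133*(-23)) + 12692 = (765 - 3059) + 12692 = -2294 + 12692 = 10398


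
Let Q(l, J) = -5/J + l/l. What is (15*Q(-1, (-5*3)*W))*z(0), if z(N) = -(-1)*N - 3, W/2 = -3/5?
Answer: -65/2 ≈ -32.500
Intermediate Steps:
W = -6/5 (W = 2*(-3/5) = 2*(-3*⅕) = 2*(-⅗) = -6/5 ≈ -1.2000)
z(N) = -3 + N (z(N) = N - 3 = -3 + N)
Q(l, J) = 1 - 5/J (Q(l, J) = -5/J + 1 = 1 - 5/J)
(15*Q(-1, (-5*3)*W))*z(0) = (15*((-5 - 5*3*(-6/5))/((-5*3*(-6/5)))))*(-3 + 0) = (15*((-5 - 15*(-6/5))/((-15*(-6/5)))))*(-3) = (15*((-5 + 18)/18))*(-3) = (15*((1/18)*13))*(-3) = (15*(13/18))*(-3) = (65/6)*(-3) = -65/2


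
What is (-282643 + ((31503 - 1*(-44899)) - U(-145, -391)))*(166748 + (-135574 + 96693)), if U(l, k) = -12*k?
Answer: -26971369911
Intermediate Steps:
(-282643 + ((31503 - 1*(-44899)) - U(-145, -391)))*(166748 + (-135574 + 96693)) = (-282643 + ((31503 - 1*(-44899)) - (-12)*(-391)))*(166748 + (-135574 + 96693)) = (-282643 + ((31503 + 44899) - 1*4692))*(166748 - 38881) = (-282643 + (76402 - 4692))*127867 = (-282643 + 71710)*127867 = -210933*127867 = -26971369911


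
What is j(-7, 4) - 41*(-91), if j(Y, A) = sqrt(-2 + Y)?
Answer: 3731 + 3*I ≈ 3731.0 + 3.0*I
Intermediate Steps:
j(-7, 4) - 41*(-91) = sqrt(-2 - 7) - 41*(-91) = sqrt(-9) + 3731 = 3*I + 3731 = 3731 + 3*I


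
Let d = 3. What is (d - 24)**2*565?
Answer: 249165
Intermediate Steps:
(d - 24)**2*565 = (3 - 24)**2*565 = (-21)**2*565 = 441*565 = 249165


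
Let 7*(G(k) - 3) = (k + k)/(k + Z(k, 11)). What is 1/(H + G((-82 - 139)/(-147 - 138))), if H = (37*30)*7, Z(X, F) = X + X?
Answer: 21/163235 ≈ 0.00012865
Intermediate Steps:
Z(X, F) = 2*X
G(k) = 65/21 (G(k) = 3 + ((k + k)/(k + 2*k))/7 = 3 + ((2*k)/((3*k)))/7 = 3 + ((2*k)*(1/(3*k)))/7 = 3 + (⅐)*(⅔) = 3 + 2/21 = 65/21)
H = 7770 (H = 1110*7 = 7770)
1/(H + G((-82 - 139)/(-147 - 138))) = 1/(7770 + 65/21) = 1/(163235/21) = 21/163235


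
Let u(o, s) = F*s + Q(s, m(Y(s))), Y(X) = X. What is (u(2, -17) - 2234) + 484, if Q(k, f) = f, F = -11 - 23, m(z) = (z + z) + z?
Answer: -1223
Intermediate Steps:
m(z) = 3*z (m(z) = 2*z + z = 3*z)
F = -34
u(o, s) = -31*s (u(o, s) = -34*s + 3*s = -31*s)
(u(2, -17) - 2234) + 484 = (-31*(-17) - 2234) + 484 = (527 - 2234) + 484 = -1707 + 484 = -1223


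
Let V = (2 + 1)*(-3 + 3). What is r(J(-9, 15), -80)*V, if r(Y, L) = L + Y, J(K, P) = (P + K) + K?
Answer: 0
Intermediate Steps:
J(K, P) = P + 2*K (J(K, P) = (K + P) + K = P + 2*K)
V = 0 (V = 3*0 = 0)
r(J(-9, 15), -80)*V = (-80 + (15 + 2*(-9)))*0 = (-80 + (15 - 18))*0 = (-80 - 3)*0 = -83*0 = 0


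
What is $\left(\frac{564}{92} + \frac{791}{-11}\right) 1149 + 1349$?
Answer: $- \frac{18780361}{253} \approx -74231.0$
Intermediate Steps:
$\left(\frac{564}{92} + \frac{791}{-11}\right) 1149 + 1349 = \left(564 \cdot \frac{1}{92} + 791 \left(- \frac{1}{11}\right)\right) 1149 + 1349 = \left(\frac{141}{23} - \frac{791}{11}\right) 1149 + 1349 = \left(- \frac{16642}{253}\right) 1149 + 1349 = - \frac{19121658}{253} + 1349 = - \frac{18780361}{253}$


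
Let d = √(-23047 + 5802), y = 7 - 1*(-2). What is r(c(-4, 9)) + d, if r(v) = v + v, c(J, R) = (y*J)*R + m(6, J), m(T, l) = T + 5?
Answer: -626 + I*√17245 ≈ -626.0 + 131.32*I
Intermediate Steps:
m(T, l) = 5 + T
y = 9 (y = 7 + 2 = 9)
c(J, R) = 11 + 9*J*R (c(J, R) = (9*J)*R + (5 + 6) = 9*J*R + 11 = 11 + 9*J*R)
r(v) = 2*v
d = I*√17245 (d = √(-17245) = I*√17245 ≈ 131.32*I)
r(c(-4, 9)) + d = 2*(11 + 9*(-4)*9) + I*√17245 = 2*(11 - 324) + I*√17245 = 2*(-313) + I*√17245 = -626 + I*√17245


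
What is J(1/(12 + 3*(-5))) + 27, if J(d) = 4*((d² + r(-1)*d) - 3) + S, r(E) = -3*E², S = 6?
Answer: 229/9 ≈ 25.444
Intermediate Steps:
J(d) = -6 - 12*d + 4*d² (J(d) = 4*((d² + (-3*(-1)²)*d) - 3) + 6 = 4*((d² + (-3*1)*d) - 3) + 6 = 4*((d² - 3*d) - 3) + 6 = 4*(-3 + d² - 3*d) + 6 = (-12 - 12*d + 4*d²) + 6 = -6 - 12*d + 4*d²)
J(1/(12 + 3*(-5))) + 27 = (-6 - 12/(12 + 3*(-5)) + 4*(1/(12 + 3*(-5)))²) + 27 = (-6 - 12/(12 - 15) + 4*(1/(12 - 15))²) + 27 = (-6 - 12/(-3) + 4*(1/(-3))²) + 27 = (-6 - 12*(-⅓) + 4*(-⅓)²) + 27 = (-6 + 4 + 4*(⅑)) + 27 = (-6 + 4 + 4/9) + 27 = -14/9 + 27 = 229/9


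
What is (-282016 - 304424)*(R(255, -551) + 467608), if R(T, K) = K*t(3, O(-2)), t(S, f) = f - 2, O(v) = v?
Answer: -275516549280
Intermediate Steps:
t(S, f) = -2 + f
R(T, K) = -4*K (R(T, K) = K*(-2 - 2) = K*(-4) = -4*K)
(-282016 - 304424)*(R(255, -551) + 467608) = (-282016 - 304424)*(-4*(-551) + 467608) = -586440*(2204 + 467608) = -586440*469812 = -275516549280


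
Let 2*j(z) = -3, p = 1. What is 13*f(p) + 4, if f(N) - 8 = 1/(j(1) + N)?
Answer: 82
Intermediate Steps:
j(z) = -3/2 (j(z) = (1/2)*(-3) = -3/2)
f(N) = 8 + 1/(-3/2 + N)
13*f(p) + 4 = 13*(2*(-11 + 8*1)/(-3 + 2*1)) + 4 = 13*(2*(-11 + 8)/(-3 + 2)) + 4 = 13*(2*(-3)/(-1)) + 4 = 13*(2*(-1)*(-3)) + 4 = 13*6 + 4 = 78 + 4 = 82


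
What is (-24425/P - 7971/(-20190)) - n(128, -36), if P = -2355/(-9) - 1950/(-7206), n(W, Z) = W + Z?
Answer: -117409291203/635150480 ≈ -184.85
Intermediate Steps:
P = 943760/3603 (P = -2355*(-⅑) - 1950*(-1/7206) = 785/3 + 325/1201 = 943760/3603 ≈ 261.94)
(-24425/P - 7971/(-20190)) - n(128, -36) = (-24425/943760/3603 - 7971/(-20190)) - (128 - 36) = (-24425*3603/943760 - 7971*(-1/20190)) - 1*92 = (-17600655/188752 + 2657/6730) - 92 = -58975447043/635150480 - 92 = -117409291203/635150480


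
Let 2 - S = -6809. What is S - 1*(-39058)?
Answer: 45869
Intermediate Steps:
S = 6811 (S = 2 - 1*(-6809) = 2 + 6809 = 6811)
S - 1*(-39058) = 6811 - 1*(-39058) = 6811 + 39058 = 45869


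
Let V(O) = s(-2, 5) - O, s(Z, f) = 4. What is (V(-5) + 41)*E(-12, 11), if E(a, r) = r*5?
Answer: 2750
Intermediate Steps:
E(a, r) = 5*r
V(O) = 4 - O
(V(-5) + 41)*E(-12, 11) = ((4 - 1*(-5)) + 41)*(5*11) = ((4 + 5) + 41)*55 = (9 + 41)*55 = 50*55 = 2750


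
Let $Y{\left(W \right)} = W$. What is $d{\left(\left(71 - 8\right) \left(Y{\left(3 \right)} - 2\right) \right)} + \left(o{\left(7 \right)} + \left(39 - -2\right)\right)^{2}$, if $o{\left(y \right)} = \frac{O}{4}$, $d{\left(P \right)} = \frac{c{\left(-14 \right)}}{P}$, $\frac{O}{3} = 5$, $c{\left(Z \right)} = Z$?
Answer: $\frac{288337}{144} \approx 2002.3$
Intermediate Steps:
$O = 15$ ($O = 3 \cdot 5 = 15$)
$d{\left(P \right)} = - \frac{14}{P}$
$o{\left(y \right)} = \frac{15}{4}$
$d{\left(\left(71 - 8\right) \left(Y{\left(3 \right)} - 2\right) \right)} + \left(o{\left(7 \right)} + \left(39 - -2\right)\right)^{2} = - \frac{14}{\left(71 - 8\right) \left(3 - 2\right)} + \left(\frac{15}{4} + \left(39 - -2\right)\right)^{2} = - \frac{14}{63 \cdot 1} + \left(\frac{15}{4} + \left(39 + 2\right)\right)^{2} = - \frac{14}{63} + \left(\frac{15}{4} + 41\right)^{2} = \left(-14\right) \frac{1}{63} + \left(\frac{179}{4}\right)^{2} = - \frac{2}{9} + \frac{32041}{16} = \frac{288337}{144}$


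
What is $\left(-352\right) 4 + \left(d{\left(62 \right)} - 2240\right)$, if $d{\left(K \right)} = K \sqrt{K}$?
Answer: $-3648 + 62 \sqrt{62} \approx -3159.8$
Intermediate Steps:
$d{\left(K \right)} = K^{\frac{3}{2}}$
$\left(-352\right) 4 + \left(d{\left(62 \right)} - 2240\right) = \left(-352\right) 4 - \left(2240 - 62^{\frac{3}{2}}\right) = -1408 - \left(2240 - 62 \sqrt{62}\right) = -3648 + 62 \sqrt{62}$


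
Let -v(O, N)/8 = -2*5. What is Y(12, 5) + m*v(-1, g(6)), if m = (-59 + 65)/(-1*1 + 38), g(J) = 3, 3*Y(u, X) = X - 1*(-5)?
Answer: 1810/111 ≈ 16.306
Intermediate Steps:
Y(u, X) = 5/3 + X/3 (Y(u, X) = (X - 1*(-5))/3 = (X + 5)/3 = (5 + X)/3 = 5/3 + X/3)
v(O, N) = 80 (v(O, N) = -(-16)*5 = -8*(-10) = 80)
m = 6/37 (m = 6/(-1 + 38) = 6/37 ≈ 0.16216)
Y(12, 5) + m*v(-1, g(6)) = (5/3 + (⅓)*5) + (6/37)*80 = (5/3 + 5/3) + 480/37 = 10/3 + 480/37 = 1810/111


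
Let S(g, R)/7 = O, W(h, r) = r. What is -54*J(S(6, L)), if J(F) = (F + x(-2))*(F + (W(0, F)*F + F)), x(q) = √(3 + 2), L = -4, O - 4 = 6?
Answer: -19051200 - 272160*√5 ≈ -1.9660e+7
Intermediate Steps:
O = 10 (O = 4 + 6 = 10)
S(g, R) = 70 (S(g, R) = 7*10 = 70)
x(q) = √5
J(F) = (F + √5)*(F² + 2*F) (J(F) = (F + √5)*(F + (F*F + F)) = (F + √5)*(F + (F² + F)) = (F + √5)*(F + (F + F²)) = (F + √5)*(F² + 2*F))
-54*J(S(6, L)) = -3780*(70² + 2*70 + 2*√5 + 70*√5) = -3780*(4900 + 140 + 2*√5 + 70*√5) = -3780*(5040 + 72*√5) = -54*(352800 + 5040*√5) = -19051200 - 272160*√5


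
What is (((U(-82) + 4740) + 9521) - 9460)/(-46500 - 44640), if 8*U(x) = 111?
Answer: -38519/729120 ≈ -0.052829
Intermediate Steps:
U(x) = 111/8 (U(x) = (1/8)*111 = 111/8)
(((U(-82) + 4740) + 9521) - 9460)/(-46500 - 44640) = (((111/8 + 4740) + 9521) - 9460)/(-46500 - 44640) = ((38031/8 + 9521) - 9460)/(-91140) = (114199/8 - 9460)*(-1/91140) = (38519/8)*(-1/91140) = -38519/729120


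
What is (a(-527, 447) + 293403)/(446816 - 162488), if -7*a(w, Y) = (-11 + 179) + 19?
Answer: 93347/90468 ≈ 1.0318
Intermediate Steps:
a(w, Y) = -187/7 (a(w, Y) = -((-11 + 179) + 19)/7 = -(168 + 19)/7 = -⅐*187 = -187/7)
(a(-527, 447) + 293403)/(446816 - 162488) = (-187/7 + 293403)/(446816 - 162488) = (2053634/7)/284328 = (2053634/7)*(1/284328) = 93347/90468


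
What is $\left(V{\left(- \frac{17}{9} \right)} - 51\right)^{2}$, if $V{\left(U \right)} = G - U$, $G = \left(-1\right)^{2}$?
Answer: $\frac{187489}{81} \approx 2314.7$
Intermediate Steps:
$G = 1$
$V{\left(U \right)} = 1 - U$
$\left(V{\left(- \frac{17}{9} \right)} - 51\right)^{2} = \left(\left(1 - - \frac{17}{9}\right) - 51\right)^{2} = \left(\left(1 + \frac{17}{9}\right) - 51\right)^{2} = \left(\frac{26}{9} - 51\right)^{2} = \left(- \frac{433}{9}\right)^{2} = \frac{187489}{81}$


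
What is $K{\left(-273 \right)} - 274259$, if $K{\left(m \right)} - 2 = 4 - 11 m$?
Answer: $-271250$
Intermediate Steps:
$K{\left(m \right)} = 6 - 11 m$ ($K{\left(m \right)} = 2 - \left(-4 + 11 m\right) = 6 - 11 m$)
$K{\left(-273 \right)} - 274259 = \left(6 - -3003\right) - 274259 = \left(6 + 3003\right) - 274259 = 3009 - 274259 = -271250$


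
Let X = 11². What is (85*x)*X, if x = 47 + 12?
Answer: 606815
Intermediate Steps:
x = 59
X = 121
(85*x)*X = (85*59)*121 = 5015*121 = 606815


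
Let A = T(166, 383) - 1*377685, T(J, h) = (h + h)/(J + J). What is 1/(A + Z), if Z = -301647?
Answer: -166/112768729 ≈ -1.4720e-6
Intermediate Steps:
T(J, h) = h/J (T(J, h) = (2*h)/((2*J)) = (2*h)*(1/(2*J)) = h/J)
A = -62695327/166 (A = 383/166 - 1*377685 = 383*(1/166) - 377685 = 383/166 - 377685 = -62695327/166 ≈ -3.7768e+5)
1/(A + Z) = 1/(-62695327/166 - 301647) = 1/(-112768729/166) = -166/112768729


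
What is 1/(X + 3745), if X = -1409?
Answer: 1/2336 ≈ 0.00042808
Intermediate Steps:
1/(X + 3745) = 1/(-1409 + 3745) = 1/2336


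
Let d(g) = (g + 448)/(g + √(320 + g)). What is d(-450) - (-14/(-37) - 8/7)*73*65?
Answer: 19037314440/5248117 + I*√130/101315 ≈ 3627.5 + 0.00011254*I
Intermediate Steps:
d(g) = (448 + g)/(g + √(320 + g))
d(-450) - (-14/(-37) - 8/7)*73*65 = (448 - 450)/(-450 + √(320 - 450)) - (-14/(-37) - 8/7)*73*65 = -2/(-450 + √(-130)) - (-14*(-1/37) - 8*⅐)*73*65 = -2/(-450 + I*√130) - (14/37 - 8/7)*73*65 = -2/(-450 + I*√130) - (-198/259*73)*65 = -2/(-450 + I*√130) - (-14454)*65/259 = -2/(-450 + I*√130) - 1*(-939510/259) = -2/(-450 + I*√130) + 939510/259 = 939510/259 - 2/(-450 + I*√130)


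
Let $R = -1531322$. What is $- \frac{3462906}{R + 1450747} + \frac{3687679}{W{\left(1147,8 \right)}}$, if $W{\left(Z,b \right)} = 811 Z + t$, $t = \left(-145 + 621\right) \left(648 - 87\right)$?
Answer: $\frac{4443109332643}{96468660475} \approx 46.058$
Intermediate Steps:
$t = 267036$ ($t = 476 \cdot 561 = 267036$)
$W{\left(Z,b \right)} = 267036 + 811 Z$ ($W{\left(Z,b \right)} = 811 Z + 267036 = 267036 + 811 Z$)
$- \frac{3462906}{R + 1450747} + \frac{3687679}{W{\left(1147,8 \right)}} = - \frac{3462906}{-1531322 + 1450747} + \frac{3687679}{267036 + 811 \cdot 1147} = - \frac{3462906}{-80575} + \frac{3687679}{267036 + 930217} = \left(-3462906\right) \left(- \frac{1}{80575}\right) + \frac{3687679}{1197253} = \frac{3462906}{80575} + 3687679 \cdot \frac{1}{1197253} = \frac{3462906}{80575} + \frac{3687679}{1197253} = \frac{4443109332643}{96468660475}$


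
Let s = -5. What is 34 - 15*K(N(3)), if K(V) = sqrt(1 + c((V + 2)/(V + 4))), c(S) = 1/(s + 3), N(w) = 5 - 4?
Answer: 34 - 15*sqrt(2)/2 ≈ 23.393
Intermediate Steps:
N(w) = 1
c(S) = -1/2 (c(S) = 1/(-5 + 3) = 1/(-2) = -1/2)
K(V) = sqrt(2)/2 (K(V) = sqrt(1 - 1/2) = sqrt(1/2) = sqrt(2)/2)
34 - 15*K(N(3)) = 34 - 15*sqrt(2)/2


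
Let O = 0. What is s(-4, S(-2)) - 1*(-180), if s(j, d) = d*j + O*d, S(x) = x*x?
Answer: 164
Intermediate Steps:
S(x) = x²
s(j, d) = d*j (s(j, d) = d*j + 0*d = d*j + 0 = d*j)
s(-4, S(-2)) - 1*(-180) = (-2)²*(-4) - 1*(-180) = 4*(-4) + 180 = -16 + 180 = 164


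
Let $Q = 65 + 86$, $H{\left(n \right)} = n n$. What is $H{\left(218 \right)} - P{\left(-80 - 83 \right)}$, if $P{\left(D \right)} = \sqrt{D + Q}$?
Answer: $47524 - 2 i \sqrt{3} \approx 47524.0 - 3.4641 i$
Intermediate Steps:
$H{\left(n \right)} = n^{2}$
$Q = 151$
$P{\left(D \right)} = \sqrt{151 + D}$ ($P{\left(D \right)} = \sqrt{D + 151} = \sqrt{151 + D}$)
$H{\left(218 \right)} - P{\left(-80 - 83 \right)} = 218^{2} - \sqrt{151 - 163} = 47524 - \sqrt{151 - 163} = 47524 - \sqrt{-12} = 47524 - 2 i \sqrt{3}$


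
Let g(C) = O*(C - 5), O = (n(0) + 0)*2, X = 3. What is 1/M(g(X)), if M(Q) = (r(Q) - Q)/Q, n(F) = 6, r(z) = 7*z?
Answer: ⅙ ≈ 0.16667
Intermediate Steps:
O = 12 (O = (6 + 0)*2 = 6*2 = 12)
g(C) = -60 + 12*C (g(C) = 12*(C - 5) = 12*(-5 + C) = -60 + 12*C)
M(Q) = 6 (M(Q) = (7*Q - Q)/Q = (6*Q)/Q = 6)
1/M(g(X)) = 1/6 = ⅙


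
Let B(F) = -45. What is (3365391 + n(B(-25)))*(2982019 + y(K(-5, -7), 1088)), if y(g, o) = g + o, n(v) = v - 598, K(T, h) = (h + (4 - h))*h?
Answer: 10037309099092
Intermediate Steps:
K(T, h) = 4*h
n(v) = -598 + v
(3365391 + n(B(-25)))*(2982019 + y(K(-5, -7), 1088)) = (3365391 + (-598 - 45))*(2982019 + (4*(-7) + 1088)) = (3365391 - 643)*(2982019 + (-28 + 1088)) = 3364748*(2982019 + 1060) = 3364748*2983079 = 10037309099092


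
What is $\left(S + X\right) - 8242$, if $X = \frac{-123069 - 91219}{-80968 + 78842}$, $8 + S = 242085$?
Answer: $\frac{248673749}{1063} \approx 2.3394 \cdot 10^{5}$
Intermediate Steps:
$S = 242077$ ($S = -8 + 242085 = 242077$)
$X = \frac{107144}{1063}$ ($X = - \frac{214288}{-2126} = \left(-214288\right) \left(- \frac{1}{2126}\right) = \frac{107144}{1063} \approx 100.79$)
$\left(S + X\right) - 8242 = \left(242077 + \frac{107144}{1063}\right) - 8242 = \frac{257434995}{1063} - 8242 = \frac{248673749}{1063}$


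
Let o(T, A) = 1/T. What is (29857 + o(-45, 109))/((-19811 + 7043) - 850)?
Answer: -671782/306405 ≈ -2.1925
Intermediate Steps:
(29857 + o(-45, 109))/((-19811 + 7043) - 850) = (29857 + 1/(-45))/((-19811 + 7043) - 850) = (29857 - 1/45)/(-12768 - 850) = (1343564/45)/(-13618) = (1343564/45)*(-1/13618) = -671782/306405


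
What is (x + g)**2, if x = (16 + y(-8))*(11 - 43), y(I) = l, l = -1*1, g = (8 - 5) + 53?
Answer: 179776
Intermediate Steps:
g = 56 (g = 3 + 53 = 56)
l = -1
y(I) = -1
x = -480 (x = (16 - 1)*(11 - 43) = 15*(-32) = -480)
(x + g)**2 = (-480 + 56)**2 = (-424)**2 = 179776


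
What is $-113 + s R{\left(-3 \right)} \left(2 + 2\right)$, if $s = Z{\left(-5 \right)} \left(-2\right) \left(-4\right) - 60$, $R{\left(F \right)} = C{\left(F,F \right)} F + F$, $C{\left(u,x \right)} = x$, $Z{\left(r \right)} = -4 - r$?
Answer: $-1361$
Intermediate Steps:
$R{\left(F \right)} = F + F^{2}$ ($R{\left(F \right)} = F F + F = F^{2} + F = F + F^{2}$)
$s = -52$ ($s = \left(-4 - -5\right) \left(-2\right) \left(-4\right) - 60 = \left(-4 + 5\right) \left(-2\right) \left(-4\right) - 60 = 1 \left(-2\right) \left(-4\right) - 60 = \left(-2\right) \left(-4\right) - 60 = 8 - 60 = -52$)
$-113 + s R{\left(-3 \right)} \left(2 + 2\right) = -113 - 52 - 3 \left(1 - 3\right) \left(2 + 2\right) = -113 - 52 \left(-3\right) \left(-2\right) 4 = -113 - 52 \cdot 6 \cdot 4 = -113 - 1248 = -1361$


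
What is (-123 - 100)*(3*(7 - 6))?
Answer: -669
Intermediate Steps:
(-123 - 100)*(3*(7 - 6)) = -669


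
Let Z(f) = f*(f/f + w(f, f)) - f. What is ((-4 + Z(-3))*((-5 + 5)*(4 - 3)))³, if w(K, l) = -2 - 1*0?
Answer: 0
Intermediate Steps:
w(K, l) = -2 (w(K, l) = -2 + 0 = -2)
Z(f) = -2*f (Z(f) = f*(f/f - 2) - f = f*(1 - 2) - f = f*(-1) - f = -f - f = -2*f)
((-4 + Z(-3))*((-5 + 5)*(4 - 3)))³ = ((-4 - 2*(-3))*((-5 + 5)*(4 - 3)))³ = ((-4 + 6)*(0*1))³ = (2*0)³ = 0³ = 0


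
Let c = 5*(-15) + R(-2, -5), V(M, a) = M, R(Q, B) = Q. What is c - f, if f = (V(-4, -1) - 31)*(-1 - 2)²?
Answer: 238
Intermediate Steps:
f = -315 (f = (-4 - 31)*(-1 - 2)² = -35*(-3)² = -35*9 = -315)
c = -77 (c = 5*(-15) - 2 = -75 - 2 = -77)
c - f = -77 - 1*(-315) = -77 + 315 = 238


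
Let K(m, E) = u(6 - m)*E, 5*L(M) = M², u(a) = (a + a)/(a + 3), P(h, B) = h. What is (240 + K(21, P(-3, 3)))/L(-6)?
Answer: 775/24 ≈ 32.292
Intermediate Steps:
u(a) = 2*a/(3 + a) (u(a) = (2*a)/(3 + a) = 2*a/(3 + a))
L(M) = M²/5
K(m, E) = 2*E*(6 - m)/(9 - m) (K(m, E) = (2*(6 - m)/(3 + (6 - m)))*E = (2*(6 - m)/(9 - m))*E = 2*E*(6 - m)/(9 - m))
(240 + K(21, P(-3, 3)))/L(-6) = (240 + 2*(-3)*(-6 + 21)/(-9 + 21))/(((⅕)*(-6)²)) = (240 + 2*(-3)*15/12)/(((⅕)*36)) = (240 + 2*(-3)*(1/12)*15)/(36/5) = 5*(240 - 15/2)/36 = (5/36)*(465/2) = 775/24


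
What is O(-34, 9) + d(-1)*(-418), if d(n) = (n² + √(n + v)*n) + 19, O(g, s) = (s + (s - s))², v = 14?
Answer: -8279 + 418*√13 ≈ -6771.9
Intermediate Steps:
O(g, s) = s² (O(g, s) = (s + 0)² = s²)
d(n) = 19 + n² + n*√(14 + n) (d(n) = (n² + √(n + 14)*n) + 19 = (n² + √(14 + n)*n) + 19 = (n² + n*√(14 + n)) + 19 = 19 + n² + n*√(14 + n))
O(-34, 9) + d(-1)*(-418) = 9² + (19 + (-1)² - √(14 - 1))*(-418) = 81 + (19 + 1 - √13)*(-418) = 81 + (20 - √13)*(-418) = 81 + (-8360 + 418*√13) = -8279 + 418*√13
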